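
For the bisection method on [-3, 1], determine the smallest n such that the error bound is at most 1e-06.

We need (b-a)/2^n ≤ 1e-06
(1 - (-3))/2^n ≤ 1e-06
4/2^n ≤ 1e-06
2^n ≥ 4000000
n ≥ log₂(4000000) = 21.93
n ≥ 22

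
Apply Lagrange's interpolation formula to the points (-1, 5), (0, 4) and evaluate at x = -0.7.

Lagrange interpolation formula:
P(x) = Σ yᵢ × Lᵢ(x)
where Lᵢ(x) = Π_{j≠i} (x - xⱼ)/(xᵢ - xⱼ)

L_0(-0.7) = (-0.7 - 0)/(-1 - 0) = 0.700000
L_1(-0.7) = (-0.7 - (-1))/(0 - (-1)) = 0.300000

P(-0.7) = 5×L_0(-0.7) + 4×L_1(-0.7)
P(-0.7) = 4.700000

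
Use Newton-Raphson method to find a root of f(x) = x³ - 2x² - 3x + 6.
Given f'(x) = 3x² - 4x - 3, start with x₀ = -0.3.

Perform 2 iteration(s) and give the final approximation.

f(x) = x³ - 2x² - 3x + 6
f'(x) = 3x² - 4x - 3
x₀ = -0.3

Newton-Raphson formula: x_{n+1} = x_n - f(x_n)/f'(x_n)

Iteration 1:
  f(-0.300000) = 6.693000
  f'(-0.300000) = -1.530000
  x_1 = -0.300000 - 6.693000/(-1.530000) = 4.074510
Iteration 2:
  f(4.074510) = 28.216715
  f'(4.074510) = 30.506851
  x_2 = 4.074510 - 28.216715/30.506851 = 3.149579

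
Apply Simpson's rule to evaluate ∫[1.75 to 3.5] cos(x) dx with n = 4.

f(x) = cos(x)
a = 1.75, b = 3.5, n = 4
h = (b - a)/n = 0.437500

Simpson's rule: (h/3)[f(x₀) + 4f(x₁) + 2f(x₂) + ... + f(xₙ)]

x_0 = 1.7500, f(x_0) = -0.178246, coefficient = 1
x_1 = 2.1875, f(x_1) = -0.578349, coefficient = 4
x_2 = 2.6250, f(x_2) = -0.869507, coefficient = 2
x_3 = 3.0625, f(x_3) = -0.996874, coefficient = 4
x_4 = 3.5000, f(x_4) = -0.936457, coefficient = 1

I ≈ (0.437500/3) × -9.154609 = -1.335047
Exact value: -1.334769
Error: 0.000278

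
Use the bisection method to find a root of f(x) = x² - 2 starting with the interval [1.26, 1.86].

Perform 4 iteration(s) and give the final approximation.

f(x) = x² - 2
Initial interval: [1.26, 1.86]

Iteration 1:
  c_1 = (1.260000 + 1.860000)/2 = 1.560000
  f(c_1) = f(1.560000) = 0.433600
  f(a) × f(c) < 0, new interval: [1.260000, 1.560000]
Iteration 2:
  c_2 = (1.260000 + 1.560000)/2 = 1.410000
  f(c_2) = f(1.410000) = -0.011900
  f(a) × f(c) ≥ 0, new interval: [1.410000, 1.560000]
Iteration 3:
  c_3 = (1.410000 + 1.560000)/2 = 1.485000
  f(c_3) = f(1.485000) = 0.205225
  f(a) × f(c) < 0, new interval: [1.410000, 1.485000]
Iteration 4:
  c_4 = (1.410000 + 1.485000)/2 = 1.447500
  f(c_4) = f(1.447500) = 0.095256
  f(a) × f(c) < 0, new interval: [1.410000, 1.447500]

After 4 iteration(s), the approximation is c_4 = 1.447500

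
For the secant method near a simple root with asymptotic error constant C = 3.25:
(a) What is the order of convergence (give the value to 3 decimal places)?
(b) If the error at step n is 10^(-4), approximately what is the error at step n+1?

(a) Secant method has superlinear convergence with order φ = (1+√5)/2 ≈ 1.618.
    This means |e_{n+1}| ≈ C|e_n|^1.618.

(b) With |e_n| = 10^(-4) and C = 3.25:
    |e_{n+1}| ≈ 3.25 × (10^(-4))^1.618 = 3.25 × 10^(-6.47)

(a) ≈ 1.618 (golden ratio); (b) |e_{n+1}| ≈ 1.096e-06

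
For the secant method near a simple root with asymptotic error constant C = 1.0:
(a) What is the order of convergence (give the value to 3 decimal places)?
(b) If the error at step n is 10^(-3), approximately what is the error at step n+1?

(a) Secant method has superlinear convergence with order φ = (1+√5)/2 ≈ 1.618.
    This means |e_{n+1}| ≈ C|e_n|^1.618.

(b) With |e_n| = 10^(-3) and C = 1.0:
    |e_{n+1}| ≈ 1.0 × (10^(-3))^1.618 = 1.0 × 10^(-4.85)

(a) ≈ 1.618 (golden ratio); (b) |e_{n+1}| ≈ 1.399e-05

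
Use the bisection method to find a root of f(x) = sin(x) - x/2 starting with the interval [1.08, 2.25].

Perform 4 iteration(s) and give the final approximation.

f(x) = sin(x) - x/2
Initial interval: [1.08, 2.25]

Iteration 1:
  c_1 = (1.080000 + 2.250000)/2 = 1.665000
  f(c_1) = f(1.665000) = 0.163066
  f(a) × f(c) ≥ 0, new interval: [1.665000, 2.250000]
Iteration 2:
  c_2 = (1.665000 + 2.250000)/2 = 1.957500
  f(c_2) = f(1.957500) = -0.052593
  f(a) × f(c) < 0, new interval: [1.665000, 1.957500]
Iteration 3:
  c_3 = (1.665000 + 1.957500)/2 = 1.811250
  f(c_3) = f(1.811250) = 0.065605
  f(a) × f(c) ≥ 0, new interval: [1.811250, 1.957500]
Iteration 4:
  c_4 = (1.811250 + 1.957500)/2 = 1.884375
  f(c_4) = f(1.884375) = 0.009048
  f(a) × f(c) ≥ 0, new interval: [1.884375, 1.957500]

After 4 iteration(s), the approximation is c_4 = 1.884375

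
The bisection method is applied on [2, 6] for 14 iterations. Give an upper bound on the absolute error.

Bisection error bound: |error| ≤ (b-a)/2^n
|error| ≤ (6 - 2)/2^14 = 4/2^14
|error| ≤ 0.0002441406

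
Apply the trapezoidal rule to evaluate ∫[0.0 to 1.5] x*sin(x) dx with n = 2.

f(x) = x*sin(x)
a = 0.0, b = 1.5, n = 2
h = (b - a)/n = 0.750000

Trapezoidal rule: (h/2)[f(x₀) + 2f(x₁) + 2f(x₂) + ... + f(xₙ)]

x_0 = 0.0000, f(x_0) = 0.000000, coefficient = 1
x_1 = 0.7500, f(x_1) = 0.511229, coefficient = 2
x_2 = 1.5000, f(x_2) = 1.496242, coefficient = 1

I ≈ (0.750000/2) × 2.518701 = 0.944513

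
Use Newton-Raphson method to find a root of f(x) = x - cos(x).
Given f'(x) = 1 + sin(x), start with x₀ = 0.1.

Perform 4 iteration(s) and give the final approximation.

f(x) = x - cos(x)
f'(x) = 1 + sin(x)
x₀ = 0.1

Newton-Raphson formula: x_{n+1} = x_n - f(x_n)/f'(x_n)

Iteration 1:
  f(0.100000) = -0.895004
  f'(0.100000) = 1.099833
  x_1 = 0.100000 - (-0.895004)/1.099833 = 0.913763
Iteration 2:
  f(0.913763) = 0.302993
  f'(0.913763) = 1.791808
  x_2 = 0.913763 - 0.302993/1.791808 = 0.744664
Iteration 3:
  f(0.744664) = 0.009349
  f'(0.744664) = 1.677725
  x_3 = 0.744664 - 0.009349/1.677725 = 0.739092
Iteration 4:
  f(0.739092) = 0.000011
  f'(0.739092) = 1.673617
  x_4 = 0.739092 - 0.000011/1.673617 = 0.739085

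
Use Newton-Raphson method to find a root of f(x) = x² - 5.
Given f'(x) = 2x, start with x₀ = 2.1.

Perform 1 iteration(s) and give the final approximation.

f(x) = x² - 5
f'(x) = 2x
x₀ = 2.1

Newton-Raphson formula: x_{n+1} = x_n - f(x_n)/f'(x_n)

Iteration 1:
  f(2.100000) = -0.590000
  f'(2.100000) = 4.200000
  x_1 = 2.100000 - (-0.590000)/4.200000 = 2.240476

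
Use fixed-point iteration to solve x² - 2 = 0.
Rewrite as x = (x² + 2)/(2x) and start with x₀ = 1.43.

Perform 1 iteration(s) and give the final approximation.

Equation: x² - 2 = 0
Fixed-point form: x = (x² + 2)/(2x)
x₀ = 1.43

x_1 = g(1.430000) = 1.414301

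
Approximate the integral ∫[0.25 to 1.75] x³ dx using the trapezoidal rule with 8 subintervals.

f(x) = x³
a = 0.25, b = 1.75, n = 8
h = (b - a)/n = 0.187500

Trapezoidal rule: (h/2)[f(x₀) + 2f(x₁) + 2f(x₂) + ... + f(xₙ)]

x_0 = 0.2500, f(x_0) = 0.015625, coefficient = 1
x_1 = 0.4375, f(x_1) = 0.083740, coefficient = 2
x_2 = 0.6250, f(x_2) = 0.244141, coefficient = 2
x_3 = 0.8125, f(x_3) = 0.536377, coefficient = 2
x_4 = 1.0000, f(x_4) = 1.000000, coefficient = 2
x_5 = 1.1875, f(x_5) = 1.674561, coefficient = 2
x_6 = 1.3750, f(x_6) = 2.599609, coefficient = 2
x_7 = 1.5625, f(x_7) = 3.814697, coefficient = 2
x_8 = 1.7500, f(x_8) = 5.359375, coefficient = 1

I ≈ (0.187500/2) × 25.281250 = 2.370117
Exact value: 2.343750
Error: 0.026367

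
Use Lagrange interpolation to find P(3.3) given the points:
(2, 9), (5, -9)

Lagrange interpolation formula:
P(x) = Σ yᵢ × Lᵢ(x)
where Lᵢ(x) = Π_{j≠i} (x - xⱼ)/(xᵢ - xⱼ)

L_0(3.3) = (3.3 - 5)/(2 - 5) = 0.566667
L_1(3.3) = (3.3 - 2)/(5 - 2) = 0.433333

P(3.3) = 9×L_0(3.3) + (-9)×L_1(3.3)
P(3.3) = 1.200000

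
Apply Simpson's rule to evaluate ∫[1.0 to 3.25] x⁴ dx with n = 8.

f(x) = x⁴
a = 1.0, b = 3.25, n = 8
h = (b - a)/n = 0.281250

Simpson's rule: (h/3)[f(x₀) + 4f(x₁) + 2f(x₂) + ... + f(xₙ)]

x_0 = 1.0000, f(x_0) = 1.000000, coefficient = 1
x_1 = 1.2812, f(x_1) = 2.694856, coefficient = 4
x_2 = 1.5625, f(x_2) = 5.960464, coefficient = 2
x_3 = 1.8438, f(x_3) = 11.556016, coefficient = 4
x_4 = 2.1250, f(x_4) = 20.390869, coefficient = 2
x_5 = 2.4062, f(x_5) = 33.524552, coefficient = 4
x_6 = 2.6875, f(x_6) = 52.166763, coefficient = 2
x_7 = 2.9688, f(x_7) = 77.677369, coefficient = 4
x_8 = 3.2500, f(x_8) = 111.566406, coefficient = 1

I ≈ (0.281250/3) × 771.413773 = 72.320041
Exact value: 72.318164
Error: 0.001877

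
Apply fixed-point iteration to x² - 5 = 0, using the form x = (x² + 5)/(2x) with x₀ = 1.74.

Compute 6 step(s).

Equation: x² - 5 = 0
Fixed-point form: x = (x² + 5)/(2x)
x₀ = 1.74

x_1 = g(1.740000) = 2.306782
x_2 = g(2.306782) = 2.237152
x_3 = g(2.237152) = 2.236068
x_4 = g(2.236068) = 2.236068
x_5 = g(2.236068) = 2.236068
x_6 = g(2.236068) = 2.236068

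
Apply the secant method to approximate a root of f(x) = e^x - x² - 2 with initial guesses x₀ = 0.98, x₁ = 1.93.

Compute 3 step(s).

f(x) = e^x - x² - 2
x₀ = 0.98, x₁ = 1.93

Secant formula: x_{n+1} = x_n - f(x_n)(x_n - x_{n-1})/(f(x_n) - f(x_{n-1}))

Iteration 1:
  f(0.980000) = -0.295944
  f(1.930000) = 1.164610
  x_2 = 1.930000 - 1.164610×(1.930000 - 0.980000)/(1.164610 - (-0.295944))
       = 1.172493
Iteration 2:
  f(1.930000) = 1.164610
  f(1.172493) = -0.144705
  x_3 = 1.172493 - (-0.144705)×(1.172493 - 1.930000)/(-0.144705 - 1.164610)
       = 1.256212
Iteration 3:
  f(1.172493) = -0.144705
  f(1.256212) = -0.065976
  x_4 = 1.256212 - (-0.065976)×(1.256212 - 1.172493)/(-0.065976 - (-0.144705))
       = 1.326370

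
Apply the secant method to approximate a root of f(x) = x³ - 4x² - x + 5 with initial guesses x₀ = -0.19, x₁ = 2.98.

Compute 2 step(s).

f(x) = x³ - 4x² - x + 5
x₀ = -0.19, x₁ = 2.98

Secant formula: x_{n+1} = x_n - f(x_n)(x_n - x_{n-1})/(f(x_n) - f(x_{n-1}))

Iteration 1:
  f(-0.190000) = 5.038741
  f(2.980000) = -7.038008
  x_2 = 2.980000 - (-7.038008)×(2.980000 - (-0.190000))/(-7.038008 - 5.038741)
       = 1.132608
Iteration 2:
  f(2.980000) = -7.038008
  f(1.132608) = 0.189097
  x_3 = 1.132608 - 0.189097×(1.132608 - 2.980000)/(0.189097 - (-7.038008))
       = 1.180945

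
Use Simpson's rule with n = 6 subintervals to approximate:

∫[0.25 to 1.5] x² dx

f(x) = x²
a = 0.25, b = 1.5, n = 6
h = (b - a)/n = 0.208333

Simpson's rule: (h/3)[f(x₀) + 4f(x₁) + 2f(x₂) + ... + f(xₙ)]

x_0 = 0.2500, f(x_0) = 0.062500, coefficient = 1
x_1 = 0.4583, f(x_1) = 0.210069, coefficient = 4
x_2 = 0.6667, f(x_2) = 0.444444, coefficient = 2
x_3 = 0.8750, f(x_3) = 0.765625, coefficient = 4
x_4 = 1.0833, f(x_4) = 1.173611, coefficient = 2
x_5 = 1.2917, f(x_5) = 1.668403, coefficient = 4
x_6 = 1.5000, f(x_6) = 2.250000, coefficient = 1

I ≈ (0.208333/3) × 16.125000 = 1.119792
Exact value: 1.119792
Error: 0.000000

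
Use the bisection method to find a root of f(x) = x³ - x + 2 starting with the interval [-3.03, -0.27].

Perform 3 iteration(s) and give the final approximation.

f(x) = x³ - x + 2
Initial interval: [-3.03, -0.27]

Iteration 1:
  c_1 = (-3.030000 + (-0.270000))/2 = -1.650000
  f(c_1) = f(-1.650000) = -0.842125
  f(a) × f(c) ≥ 0, new interval: [-1.650000, -0.270000]
Iteration 2:
  c_2 = (-1.650000 + (-0.270000))/2 = -0.960000
  f(c_2) = f(-0.960000) = 2.075264
  f(a) × f(c) < 0, new interval: [-1.650000, -0.960000]
Iteration 3:
  c_3 = (-1.650000 + (-0.960000))/2 = -1.305000
  f(c_3) = f(-1.305000) = 1.082552
  f(a) × f(c) < 0, new interval: [-1.650000, -1.305000]

After 3 iteration(s), the approximation is c_3 = -1.305000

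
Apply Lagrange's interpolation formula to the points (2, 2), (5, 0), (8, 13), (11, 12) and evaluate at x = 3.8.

Lagrange interpolation formula:
P(x) = Σ yᵢ × Lᵢ(x)
where Lᵢ(x) = Π_{j≠i} (x - xⱼ)/(xᵢ - xⱼ)

L_0(3.8) = (3.8 - 5)/(2 - 5) × (3.8 - 8)/(2 - 8) × (3.8 - 11)/(2 - 11) = 0.224000
L_1(3.8) = (3.8 - 2)/(5 - 2) × (3.8 - 8)/(5 - 8) × (3.8 - 11)/(5 - 11) = 1.008000
L_2(3.8) = (3.8 - 2)/(8 - 2) × (3.8 - 5)/(8 - 5) × (3.8 - 11)/(8 - 11) = -0.288000
L_3(3.8) = (3.8 - 2)/(11 - 2) × (3.8 - 5)/(11 - 5) × (3.8 - 8)/(11 - 8) = 0.056000

P(3.8) = 2×L_0(3.8) + 0×L_1(3.8) + 13×L_2(3.8) + 12×L_3(3.8)
P(3.8) = -2.624000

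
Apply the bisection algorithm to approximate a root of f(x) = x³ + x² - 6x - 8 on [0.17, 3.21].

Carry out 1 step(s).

f(x) = x³ + x² - 6x - 8
Initial interval: [0.17, 3.21]

Iteration 1:
  c_1 = (0.170000 + 3.210000)/2 = 1.690000
  f(c_1) = f(1.690000) = -10.457091
  f(a) × f(c) ≥ 0, new interval: [1.690000, 3.210000]

After 1 iteration(s), the approximation is c_1 = 1.690000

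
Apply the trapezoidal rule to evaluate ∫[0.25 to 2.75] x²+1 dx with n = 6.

f(x) = x²+1
a = 0.25, b = 2.75, n = 6
h = (b - a)/n = 0.416667

Trapezoidal rule: (h/2)[f(x₀) + 2f(x₁) + 2f(x₂) + ... + f(xₙ)]

x_0 = 0.2500, f(x_0) = 1.062500, coefficient = 1
x_1 = 0.6667, f(x_1) = 1.444444, coefficient = 2
x_2 = 1.0833, f(x_2) = 2.173611, coefficient = 2
x_3 = 1.5000, f(x_3) = 3.250000, coefficient = 2
x_4 = 1.9167, f(x_4) = 4.673611, coefficient = 2
x_5 = 2.3333, f(x_5) = 6.444444, coefficient = 2
x_6 = 2.7500, f(x_6) = 8.562500, coefficient = 1

I ≈ (0.416667/2) × 45.597222 = 9.499421
Exact value: 9.427083
Error: 0.072338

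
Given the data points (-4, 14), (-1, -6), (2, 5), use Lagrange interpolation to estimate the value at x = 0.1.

Lagrange interpolation formula:
P(x) = Σ yᵢ × Lᵢ(x)
where Lᵢ(x) = Π_{j≠i} (x - xⱼ)/(xᵢ - xⱼ)

L_0(0.1) = (0.1 - (-1))/(-4 - (-1)) × (0.1 - 2)/(-4 - 2) = -0.116111
L_1(0.1) = (0.1 - (-4))/(-1 - (-4)) × (0.1 - 2)/(-1 - 2) = 0.865556
L_2(0.1) = (0.1 - (-4))/(2 - (-4)) × (0.1 - (-1))/(2 - (-1)) = 0.250556

P(0.1) = 14×L_0(0.1) + (-6)×L_1(0.1) + 5×L_2(0.1)
P(0.1) = -5.566111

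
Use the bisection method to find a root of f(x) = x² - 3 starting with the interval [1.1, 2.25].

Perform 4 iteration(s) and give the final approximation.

f(x) = x² - 3
Initial interval: [1.1, 2.25]

Iteration 1:
  c_1 = (1.100000 + 2.250000)/2 = 1.675000
  f(c_1) = f(1.675000) = -0.194375
  f(a) × f(c) ≥ 0, new interval: [1.675000, 2.250000]
Iteration 2:
  c_2 = (1.675000 + 2.250000)/2 = 1.962500
  f(c_2) = f(1.962500) = 0.851406
  f(a) × f(c) < 0, new interval: [1.675000, 1.962500]
Iteration 3:
  c_3 = (1.675000 + 1.962500)/2 = 1.818750
  f(c_3) = f(1.818750) = 0.307852
  f(a) × f(c) < 0, new interval: [1.675000, 1.818750]
Iteration 4:
  c_4 = (1.675000 + 1.818750)/2 = 1.746875
  f(c_4) = f(1.746875) = 0.051572
  f(a) × f(c) < 0, new interval: [1.675000, 1.746875]

After 4 iteration(s), the approximation is c_4 = 1.746875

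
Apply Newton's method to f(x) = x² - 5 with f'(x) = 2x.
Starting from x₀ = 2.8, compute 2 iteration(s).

f(x) = x² - 5
f'(x) = 2x
x₀ = 2.8

Newton-Raphson formula: x_{n+1} = x_n - f(x_n)/f'(x_n)

Iteration 1:
  f(2.800000) = 2.840000
  f'(2.800000) = 5.600000
  x_1 = 2.800000 - 2.840000/5.600000 = 2.292857
Iteration 2:
  f(2.292857) = 0.257194
  f'(2.292857) = 4.585714
  x_2 = 2.292857 - 0.257194/4.585714 = 2.236771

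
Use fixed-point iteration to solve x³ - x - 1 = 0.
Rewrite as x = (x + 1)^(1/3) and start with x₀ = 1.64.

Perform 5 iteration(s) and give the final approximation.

Equation: x³ - x - 1 = 0
Fixed-point form: x = (x + 1)^(1/3)
x₀ = 1.64

x_1 = g(1.640000) = 1.382085
x_2 = g(1.382085) = 1.335526
x_3 = g(1.335526) = 1.326768
x_4 = g(1.326768) = 1.325107
x_5 = g(1.325107) = 1.324792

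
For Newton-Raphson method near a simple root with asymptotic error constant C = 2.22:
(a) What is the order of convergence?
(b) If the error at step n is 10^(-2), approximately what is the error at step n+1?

(a) Newton-Raphson has quadratic (order 2) convergence near simple roots.
    This means |e_{n+1}| ≈ C|e_n|².

(b) With |e_n| = 10^(-2) and C = 2.22:
    |e_{n+1}| ≈ 2.22 × (10^(-2))² = 2.22 × 10^(-4)

(a) 2 (quadratic); (b) |e_{n+1}| ≈ 2.220e-04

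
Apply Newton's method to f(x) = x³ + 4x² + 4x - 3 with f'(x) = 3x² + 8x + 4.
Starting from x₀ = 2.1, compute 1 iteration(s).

f(x) = x³ + 4x² + 4x - 3
f'(x) = 3x² + 8x + 4
x₀ = 2.1

Newton-Raphson formula: x_{n+1} = x_n - f(x_n)/f'(x_n)

Iteration 1:
  f(2.100000) = 32.301000
  f'(2.100000) = 34.030000
  x_1 = 2.100000 - 32.301000/34.030000 = 1.150808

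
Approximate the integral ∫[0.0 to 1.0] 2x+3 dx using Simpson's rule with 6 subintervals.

f(x) = 2x+3
a = 0.0, b = 1.0, n = 6
h = (b - a)/n = 0.166667

Simpson's rule: (h/3)[f(x₀) + 4f(x₁) + 2f(x₂) + ... + f(xₙ)]

x_0 = 0.0000, f(x_0) = 3.000000, coefficient = 1
x_1 = 0.1667, f(x_1) = 3.333333, coefficient = 4
x_2 = 0.3333, f(x_2) = 3.666667, coefficient = 2
x_3 = 0.5000, f(x_3) = 4.000000, coefficient = 4
x_4 = 0.6667, f(x_4) = 4.333333, coefficient = 2
x_5 = 0.8333, f(x_5) = 4.666667, coefficient = 4
x_6 = 1.0000, f(x_6) = 5.000000, coefficient = 1

I ≈ (0.166667/3) × 72.000000 = 4.000000
Exact value: 4.000000
Error: 0.000000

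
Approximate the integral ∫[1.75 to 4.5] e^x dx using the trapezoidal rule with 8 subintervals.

f(x) = e^x
a = 1.75, b = 4.5, n = 8
h = (b - a)/n = 0.343750

Trapezoidal rule: (h/2)[f(x₀) + 2f(x₁) + 2f(x₂) + ... + f(xₙ)]

x_0 = 1.7500, f(x_0) = 5.754603, coefficient = 1
x_1 = 2.0938, f(x_1) = 8.115291, coefficient = 2
x_2 = 2.4375, f(x_2) = 11.444394, coefficient = 2
x_3 = 2.7812, f(x_3) = 16.139182, coefficient = 2
x_4 = 3.1250, f(x_4) = 22.759895, coefficient = 2
x_5 = 3.4688, f(x_5) = 32.096597, coefficient = 2
x_6 = 3.8125, f(x_6) = 45.263456, coefficient = 2
x_7 = 4.1562, f(x_7) = 63.831704, coefficient = 2
x_8 = 4.5000, f(x_8) = 90.017131, coefficient = 1

I ≈ (0.343750/2) × 495.072772 = 85.090633
Exact value: 84.262529
Error: 0.828104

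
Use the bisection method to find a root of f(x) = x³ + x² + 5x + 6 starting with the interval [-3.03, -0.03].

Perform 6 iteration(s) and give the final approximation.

f(x) = x³ + x² + 5x + 6
Initial interval: [-3.03, -0.03]

Iteration 1:
  c_1 = (-3.030000 + (-0.030000))/2 = -1.530000
  f(c_1) = f(-1.530000) = -2.890677
  f(a) × f(c) ≥ 0, new interval: [-1.530000, -0.030000]
Iteration 2:
  c_2 = (-1.530000 + (-0.030000))/2 = -0.780000
  f(c_2) = f(-0.780000) = 2.233848
  f(a) × f(c) < 0, new interval: [-1.530000, -0.780000]
Iteration 3:
  c_3 = (-1.530000 + (-0.780000))/2 = -1.155000
  f(c_3) = f(-1.155000) = 0.018226
  f(a) × f(c) < 0, new interval: [-1.530000, -1.155000]
Iteration 4:
  c_4 = (-1.530000 + (-1.155000))/2 = -1.342500
  f(c_4) = f(-1.342500) = -1.329790
  f(a) × f(c) ≥ 0, new interval: [-1.342500, -1.155000]
Iteration 5:
  c_5 = (-1.342500 + (-1.155000))/2 = -1.248750
  f(c_5) = f(-1.248750) = -0.631645
  f(a) × f(c) ≥ 0, new interval: [-1.248750, -1.155000]
Iteration 6:
  c_6 = (-1.248750 + (-1.155000))/2 = -1.201875
  f(c_6) = f(-1.201875) = -0.300984
  f(a) × f(c) ≥ 0, new interval: [-1.201875, -1.155000]

After 6 iteration(s), the approximation is c_6 = -1.201875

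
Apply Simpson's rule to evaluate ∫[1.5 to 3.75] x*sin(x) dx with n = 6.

f(x) = x*sin(x)
a = 1.5, b = 3.75, n = 6
h = (b - a)/n = 0.375000

Simpson's rule: (h/3)[f(x₀) + 4f(x₁) + 2f(x₂) + ... + f(xₙ)]

x_0 = 1.5000, f(x_0) = 1.496242, coefficient = 1
x_1 = 1.8750, f(x_1) = 1.788911, coefficient = 4
x_2 = 2.2500, f(x_2) = 1.750665, coefficient = 2
x_3 = 2.6250, f(x_3) = 1.296541, coefficient = 4
x_4 = 3.0000, f(x_4) = 0.423360, coefficient = 2
x_5 = 3.3750, f(x_5) = -0.780617, coefficient = 4
x_6 = 3.7500, f(x_6) = -2.143355, coefficient = 1

I ≈ (0.375000/3) × 12.920277 = 1.615035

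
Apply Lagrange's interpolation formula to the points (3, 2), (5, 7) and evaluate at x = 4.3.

Lagrange interpolation formula:
P(x) = Σ yᵢ × Lᵢ(x)
where Lᵢ(x) = Π_{j≠i} (x - xⱼ)/(xᵢ - xⱼ)

L_0(4.3) = (4.3 - 5)/(3 - 5) = 0.350000
L_1(4.3) = (4.3 - 3)/(5 - 3) = 0.650000

P(4.3) = 2×L_0(4.3) + 7×L_1(4.3)
P(4.3) = 5.250000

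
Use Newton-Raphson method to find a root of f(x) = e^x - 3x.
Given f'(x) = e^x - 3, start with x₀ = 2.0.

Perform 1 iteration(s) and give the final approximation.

f(x) = e^x - 3x
f'(x) = e^x - 3
x₀ = 2.0

Newton-Raphson formula: x_{n+1} = x_n - f(x_n)/f'(x_n)

Iteration 1:
  f(2.000000) = 1.389056
  f'(2.000000) = 4.389056
  x_1 = 2.000000 - 1.389056/4.389056 = 1.683518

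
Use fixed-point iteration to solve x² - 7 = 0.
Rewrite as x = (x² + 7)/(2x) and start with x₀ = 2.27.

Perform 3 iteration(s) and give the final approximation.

Equation: x² - 7 = 0
Fixed-point form: x = (x² + 7)/(2x)
x₀ = 2.27

x_1 = g(2.270000) = 2.676850
x_2 = g(2.676850) = 2.645932
x_3 = g(2.645932) = 2.645751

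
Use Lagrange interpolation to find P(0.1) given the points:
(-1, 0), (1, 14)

Lagrange interpolation formula:
P(x) = Σ yᵢ × Lᵢ(x)
where Lᵢ(x) = Π_{j≠i} (x - xⱼ)/(xᵢ - xⱼ)

L_0(0.1) = (0.1 - 1)/(-1 - 1) = 0.450000
L_1(0.1) = (0.1 - (-1))/(1 - (-1)) = 0.550000

P(0.1) = 0×L_0(0.1) + 14×L_1(0.1)
P(0.1) = 7.700000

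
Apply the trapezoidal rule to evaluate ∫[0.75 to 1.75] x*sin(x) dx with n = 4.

f(x) = x*sin(x)
a = 0.75, b = 1.75, n = 4
h = (b - a)/n = 0.250000

Trapezoidal rule: (h/2)[f(x₀) + 2f(x₁) + 2f(x₂) + ... + f(xₙ)]

x_0 = 0.7500, f(x_0) = 0.511229, coefficient = 1
x_1 = 1.0000, f(x_1) = 0.841471, coefficient = 2
x_2 = 1.2500, f(x_2) = 1.186231, coefficient = 2
x_3 = 1.5000, f(x_3) = 1.496242, coefficient = 2
x_4 = 1.7500, f(x_4) = 1.721975, coefficient = 1

I ≈ (0.250000/2) × 9.281093 = 1.160137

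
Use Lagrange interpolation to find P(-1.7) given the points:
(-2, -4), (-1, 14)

Lagrange interpolation formula:
P(x) = Σ yᵢ × Lᵢ(x)
where Lᵢ(x) = Π_{j≠i} (x - xⱼ)/(xᵢ - xⱼ)

L_0(-1.7) = (-1.7 - (-1))/(-2 - (-1)) = 0.700000
L_1(-1.7) = (-1.7 - (-2))/(-1 - (-2)) = 0.300000

P(-1.7) = (-4)×L_0(-1.7) + 14×L_1(-1.7)
P(-1.7) = 1.400000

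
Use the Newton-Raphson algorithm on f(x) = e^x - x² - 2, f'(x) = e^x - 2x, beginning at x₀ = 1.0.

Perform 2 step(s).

f(x) = e^x - x² - 2
f'(x) = e^x - 2x
x₀ = 1.0

Newton-Raphson formula: x_{n+1} = x_n - f(x_n)/f'(x_n)

Iteration 1:
  f(1.000000) = -0.281718
  f'(1.000000) = 0.718282
  x_1 = 1.000000 - (-0.281718)/0.718282 = 1.392211
Iteration 2:
  f(1.392211) = 0.085485
  f'(1.392211) = 1.239315
  x_2 = 1.392211 - 0.085485/1.239315 = 1.323233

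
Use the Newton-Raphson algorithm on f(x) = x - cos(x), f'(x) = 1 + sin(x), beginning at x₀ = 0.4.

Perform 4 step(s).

f(x) = x - cos(x)
f'(x) = 1 + sin(x)
x₀ = 0.4

Newton-Raphson formula: x_{n+1} = x_n - f(x_n)/f'(x_n)

Iteration 1:
  f(0.400000) = -0.521061
  f'(0.400000) = 1.389418
  x_1 = 0.400000 - (-0.521061)/1.389418 = 0.775021
Iteration 2:
  f(0.775021) = 0.060615
  f'(0.775021) = 1.699731
  x_2 = 0.775021 - 0.060615/1.699731 = 0.739360
Iteration 3:
  f(0.739360) = 0.000460
  f'(0.739360) = 1.673815
  x_3 = 0.739360 - 0.000460/1.673815 = 0.739085
Iteration 4:
  f(0.739085) = 0.000000
  f'(0.739085) = 1.673612
  x_4 = 0.739085 - 0.000000/1.673612 = 0.739085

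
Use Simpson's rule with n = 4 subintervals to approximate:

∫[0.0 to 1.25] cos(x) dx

f(x) = cos(x)
a = 0.0, b = 1.25, n = 4
h = (b - a)/n = 0.312500

Simpson's rule: (h/3)[f(x₀) + 4f(x₁) + 2f(x₂) + ... + f(xₙ)]

x_0 = 0.0000, f(x_0) = 1.000000, coefficient = 1
x_1 = 0.3125, f(x_1) = 0.951568, coefficient = 4
x_2 = 0.6250, f(x_2) = 0.810963, coefficient = 2
x_3 = 0.9375, f(x_3) = 0.591805, coefficient = 4
x_4 = 1.2500, f(x_4) = 0.315322, coefficient = 1

I ≈ (0.312500/3) × 9.110741 = 0.949035
Exact value: 0.948985
Error: 0.000051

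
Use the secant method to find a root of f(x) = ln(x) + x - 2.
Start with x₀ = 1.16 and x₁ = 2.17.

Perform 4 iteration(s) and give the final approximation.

f(x) = ln(x) + x - 2
x₀ = 1.16, x₁ = 2.17

Secant formula: x_{n+1} = x_n - f(x_n)(x_n - x_{n-1})/(f(x_n) - f(x_{n-1}))

Iteration 1:
  f(1.160000) = -0.691580
  f(2.170000) = 0.944727
  x_2 = 2.170000 - 0.944727×(2.170000 - 1.160000)/(0.944727 - (-0.691580))
       = 1.586873
Iteration 2:
  f(2.170000) = 0.944727
  f(1.586873) = 0.048639
  x_3 = 1.586873 - 0.048639×(1.586873 - 2.170000)/(0.048639 - 0.944727)
       = 1.555222
Iteration 3:
  f(1.586873) = 0.048639
  f(1.555222) = -0.003160
  x_4 = 1.555222 - (-0.003160)×(1.555222 - 1.586873)/(-0.003160 - 0.048639)
       = 1.557153
Iteration 4:
  f(1.555222) = -0.003160
  f(1.557153) = 0.000012
  x_5 = 1.557153 - 0.000012×(1.557153 - 1.555222)/(0.000012 - (-0.003160))
       = 1.557146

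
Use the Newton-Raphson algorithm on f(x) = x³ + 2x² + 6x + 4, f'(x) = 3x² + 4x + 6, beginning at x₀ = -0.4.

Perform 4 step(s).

f(x) = x³ + 2x² + 6x + 4
f'(x) = 3x² + 4x + 6
x₀ = -0.4

Newton-Raphson formula: x_{n+1} = x_n - f(x_n)/f'(x_n)

Iteration 1:
  f(-0.400000) = 1.856000
  f'(-0.400000) = 4.880000
  x_1 = -0.400000 - 1.856000/4.880000 = -0.780328
Iteration 2:
  f(-0.780328) = 0.060705
  f'(-0.780328) = 4.705423
  x_2 = -0.780328 - 0.060705/4.705423 = -0.793229
Iteration 3:
  f(-0.793229) = -0.000059
  f'(-0.793229) = 4.714721
  x_3 = -0.793229 - (-0.000059)/4.714721 = -0.793217
Iteration 4:
  f(-0.793217) = 0.000000
  f'(-0.793217) = 4.714711
  x_4 = -0.793217 - 0.000000/4.714711 = -0.793217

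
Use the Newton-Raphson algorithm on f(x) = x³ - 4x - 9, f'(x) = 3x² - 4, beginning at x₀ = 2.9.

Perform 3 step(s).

f(x) = x³ - 4x - 9
f'(x) = 3x² - 4
x₀ = 2.9

Newton-Raphson formula: x_{n+1} = x_n - f(x_n)/f'(x_n)

Iteration 1:
  f(2.900000) = 3.789000
  f'(2.900000) = 21.230000
  x_1 = 2.900000 - 3.789000/21.230000 = 2.721526
Iteration 2:
  f(2.721526) = 0.271435
  f'(2.721526) = 18.220114
  x_2 = 2.721526 - 0.271435/18.220114 = 2.706629
Iteration 3:
  f(2.706629) = 0.001809
  f'(2.706629) = 17.977515
  x_3 = 2.706629 - 0.001809/17.977515 = 2.706528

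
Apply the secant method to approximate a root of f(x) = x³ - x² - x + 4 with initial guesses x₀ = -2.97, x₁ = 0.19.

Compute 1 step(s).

f(x) = x³ - x² - x + 4
x₀ = -2.97, x₁ = 0.19

Secant formula: x_{n+1} = x_n - f(x_n)(x_n - x_{n-1})/(f(x_n) - f(x_{n-1}))

Iteration 1:
  f(-2.970000) = -28.048973
  f(0.190000) = 3.780759
  x_2 = 0.190000 - 3.780759×(0.190000 - (-2.970000))/(3.780759 - (-28.048973))
       = -0.185347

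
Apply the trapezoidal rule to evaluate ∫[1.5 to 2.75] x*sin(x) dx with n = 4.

f(x) = x*sin(x)
a = 1.5, b = 2.75, n = 4
h = (b - a)/n = 0.312500

Trapezoidal rule: (h/2)[f(x₀) + 2f(x₁) + 2f(x₂) + ... + f(xₙ)]

x_0 = 1.5000, f(x_0) = 1.496242, coefficient = 1
x_1 = 1.8125, f(x_1) = 1.759814, coefficient = 2
x_2 = 2.1250, f(x_2) = 1.806930, coefficient = 2
x_3 = 2.4375, f(x_3) = 1.577897, coefficient = 2
x_4 = 2.7500, f(x_4) = 1.049568, coefficient = 1

I ≈ (0.312500/2) × 12.835091 = 2.005483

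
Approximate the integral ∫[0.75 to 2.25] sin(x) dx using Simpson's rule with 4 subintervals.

f(x) = sin(x)
a = 0.75, b = 2.25, n = 4
h = (b - a)/n = 0.375000

Simpson's rule: (h/3)[f(x₀) + 4f(x₁) + 2f(x₂) + ... + f(xₙ)]

x_0 = 0.7500, f(x_0) = 0.681639, coefficient = 1
x_1 = 1.1250, f(x_1) = 0.902268, coefficient = 4
x_2 = 1.5000, f(x_2) = 0.997495, coefficient = 2
x_3 = 1.8750, f(x_3) = 0.954086, coefficient = 4
x_4 = 2.2500, f(x_4) = 0.778073, coefficient = 1

I ≈ (0.375000/3) × 10.880115 = 1.360014
Exact value: 1.359862
Error: 0.000152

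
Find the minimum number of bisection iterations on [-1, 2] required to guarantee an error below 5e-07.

We need (b-a)/2^n ≤ 5e-07
(2 - (-1))/2^n ≤ 5e-07
3/2^n ≤ 5e-07
2^n ≥ 6000000
n ≥ log₂(6000000) = 22.52
n ≥ 23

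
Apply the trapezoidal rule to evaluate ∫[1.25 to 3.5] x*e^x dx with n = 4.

f(x) = x*e^x
a = 1.25, b = 3.5, n = 4
h = (b - a)/n = 0.562500

Trapezoidal rule: (h/2)[f(x₀) + 2f(x₁) + 2f(x₂) + ... + f(xₙ)]

x_0 = 1.2500, f(x_0) = 4.362929, coefficient = 1
x_1 = 1.8125, f(x_1) = 11.102909, coefficient = 2
x_2 = 2.3750, f(x_2) = 25.533656, coefficient = 2
x_3 = 2.9375, f(x_3) = 55.426559, coefficient = 2
x_4 = 3.5000, f(x_4) = 115.904082, coefficient = 1

I ≈ (0.562500/2) × 304.393258 = 85.610604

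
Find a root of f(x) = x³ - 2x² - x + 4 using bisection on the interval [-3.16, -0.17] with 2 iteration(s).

f(x) = x³ - 2x² - x + 4
Initial interval: [-3.16, -0.17]

Iteration 1:
  c_1 = (-3.160000 + (-0.170000))/2 = -1.665000
  f(c_1) = f(-1.665000) = -4.495205
  f(a) × f(c) ≥ 0, new interval: [-1.665000, -0.170000]
Iteration 2:
  c_2 = (-1.665000 + (-0.170000))/2 = -0.917500
  f(c_2) = f(-0.917500) = 2.461530
  f(a) × f(c) < 0, new interval: [-1.665000, -0.917500]

After 2 iteration(s), the approximation is c_2 = -0.917500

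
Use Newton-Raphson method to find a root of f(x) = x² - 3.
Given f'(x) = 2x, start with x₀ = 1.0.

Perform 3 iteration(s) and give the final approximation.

f(x) = x² - 3
f'(x) = 2x
x₀ = 1.0

Newton-Raphson formula: x_{n+1} = x_n - f(x_n)/f'(x_n)

Iteration 1:
  f(1.000000) = -2.000000
  f'(1.000000) = 2.000000
  x_1 = 1.000000 - (-2.000000)/2.000000 = 2.000000
Iteration 2:
  f(2.000000) = 1.000000
  f'(2.000000) = 4.000000
  x_2 = 2.000000 - 1.000000/4.000000 = 1.750000
Iteration 3:
  f(1.750000) = 0.062500
  f'(1.750000) = 3.500000
  x_3 = 1.750000 - 0.062500/3.500000 = 1.732143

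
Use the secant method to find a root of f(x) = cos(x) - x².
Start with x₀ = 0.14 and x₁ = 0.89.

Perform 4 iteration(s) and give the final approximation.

f(x) = cos(x) - x²
x₀ = 0.14, x₁ = 0.89

Secant formula: x_{n+1} = x_n - f(x_n)(x_n - x_{n-1})/(f(x_n) - f(x_{n-1}))

Iteration 1:
  f(0.140000) = 0.970616
  f(0.890000) = -0.162688
  x_2 = 0.890000 - (-0.162688)×(0.890000 - 0.140000)/(-0.162688 - 0.970616)
       = 0.782336
Iteration 2:
  f(0.890000) = -0.162688
  f(0.782336) = 0.097219
  x_3 = 0.782336 - 0.097219×(0.782336 - 0.890000)/(0.097219 - (-0.162688))
       = 0.822608
Iteration 3:
  f(0.782336) = 0.097219
  f(0.822608) = 0.003628
  x_4 = 0.822608 - 0.003628×(0.822608 - 0.782336)/(0.003628 - 0.097219)
       = 0.824169
Iteration 4:
  f(0.822608) = 0.003628
  f(0.824169) = -0.000088
  x_5 = 0.824169 - (-0.000088)×(0.824169 - 0.822608)/(-0.000088 - 0.003628)
       = 0.824132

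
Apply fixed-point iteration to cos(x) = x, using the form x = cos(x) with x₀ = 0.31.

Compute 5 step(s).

Equation: cos(x) = x
Fixed-point form: x = cos(x)
x₀ = 0.31

x_1 = g(0.310000) = 0.952334
x_2 = g(0.952334) = 0.579783
x_3 = g(0.579783) = 0.836581
x_4 = g(0.836581) = 0.670005
x_5 = g(0.670005) = 0.783819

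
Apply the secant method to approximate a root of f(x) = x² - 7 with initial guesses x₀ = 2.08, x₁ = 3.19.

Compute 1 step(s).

f(x) = x² - 7
x₀ = 2.08, x₁ = 3.19

Secant formula: x_{n+1} = x_n - f(x_n)(x_n - x_{n-1})/(f(x_n) - f(x_{n-1}))

Iteration 1:
  f(2.080000) = -2.673600
  f(3.190000) = 3.176100
  x_2 = 3.190000 - 3.176100×(3.190000 - 2.080000)/(3.176100 - (-2.673600))
       = 2.587324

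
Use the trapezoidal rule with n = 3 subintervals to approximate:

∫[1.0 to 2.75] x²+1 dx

f(x) = x²+1
a = 1.0, b = 2.75, n = 3
h = (b - a)/n = 0.583333

Trapezoidal rule: (h/2)[f(x₀) + 2f(x₁) + 2f(x₂) + ... + f(xₙ)]

x_0 = 1.0000, f(x_0) = 2.000000, coefficient = 1
x_1 = 1.5833, f(x_1) = 3.506944, coefficient = 2
x_2 = 2.1667, f(x_2) = 5.694444, coefficient = 2
x_3 = 2.7500, f(x_3) = 8.562500, coefficient = 1

I ≈ (0.583333/2) × 28.965278 = 8.448206
Exact value: 8.348958
Error: 0.099248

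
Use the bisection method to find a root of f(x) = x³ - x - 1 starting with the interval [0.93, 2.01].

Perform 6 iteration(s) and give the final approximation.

f(x) = x³ - x - 1
Initial interval: [0.93, 2.01]

Iteration 1:
  c_1 = (0.930000 + 2.010000)/2 = 1.470000
  f(c_1) = f(1.470000) = 0.706523
  f(a) × f(c) < 0, new interval: [0.930000, 1.470000]
Iteration 2:
  c_2 = (0.930000 + 1.470000)/2 = 1.200000
  f(c_2) = f(1.200000) = -0.472000
  f(a) × f(c) ≥ 0, new interval: [1.200000, 1.470000]
Iteration 3:
  c_3 = (1.200000 + 1.470000)/2 = 1.335000
  f(c_3) = f(1.335000) = 0.044270
  f(a) × f(c) < 0, new interval: [1.200000, 1.335000]
Iteration 4:
  c_4 = (1.200000 + 1.335000)/2 = 1.267500
  f(c_4) = f(1.267500) = -0.231190
  f(a) × f(c) ≥ 0, new interval: [1.267500, 1.335000]
Iteration 5:
  c_5 = (1.267500 + 1.335000)/2 = 1.301250
  f(c_5) = f(1.301250) = -0.097906
  f(a) × f(c) ≥ 0, new interval: [1.301250, 1.335000]
Iteration 6:
  c_6 = (1.301250 + 1.335000)/2 = 1.318125
  f(c_6) = f(1.318125) = -0.027944
  f(a) × f(c) ≥ 0, new interval: [1.318125, 1.335000]

After 6 iteration(s), the approximation is c_6 = 1.318125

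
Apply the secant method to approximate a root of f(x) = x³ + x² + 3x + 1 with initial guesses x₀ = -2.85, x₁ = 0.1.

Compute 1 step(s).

f(x) = x³ + x² + 3x + 1
x₀ = -2.85, x₁ = 0.1

Secant formula: x_{n+1} = x_n - f(x_n)(x_n - x_{n-1})/(f(x_n) - f(x_{n-1}))

Iteration 1:
  f(-2.850000) = -22.576625
  f(0.100000) = 1.311000
  x_2 = 0.100000 - 1.311000×(0.100000 - (-2.850000))/(1.311000 - (-22.576625))
       = -0.061902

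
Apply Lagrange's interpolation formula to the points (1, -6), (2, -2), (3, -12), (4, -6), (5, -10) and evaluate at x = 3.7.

Lagrange interpolation formula:
P(x) = Σ yᵢ × Lᵢ(x)
where Lᵢ(x) = Π_{j≠i} (x - xⱼ)/(xᵢ - xⱼ)

L_0(3.7) = (3.7 - 2)/(1 - 2) × (3.7 - 3)/(1 - 3) × (3.7 - 4)/(1 - 4) × (3.7 - 5)/(1 - 5) = 0.019337
L_1(3.7) = (3.7 - 1)/(2 - 1) × (3.7 - 3)/(2 - 3) × (3.7 - 4)/(2 - 4) × (3.7 - 5)/(2 - 5) = -0.122850
L_2(3.7) = (3.7 - 1)/(3 - 1) × (3.7 - 2)/(3 - 2) × (3.7 - 4)/(3 - 4) × (3.7 - 5)/(3 - 5) = 0.447525
L_3(3.7) = (3.7 - 1)/(4 - 1) × (3.7 - 2)/(4 - 2) × (3.7 - 3)/(4 - 3) × (3.7 - 5)/(4 - 5) = 0.696150
L_4(3.7) = (3.7 - 1)/(5 - 1) × (3.7 - 2)/(5 - 2) × (3.7 - 3)/(5 - 3) × (3.7 - 4)/(5 - 4) = -0.040162

P(3.7) = (-6)×L_0(3.7) + (-2)×L_1(3.7) + (-12)×L_2(3.7) + (-6)×L_3(3.7) + (-10)×L_4(3.7)
P(3.7) = -9.015900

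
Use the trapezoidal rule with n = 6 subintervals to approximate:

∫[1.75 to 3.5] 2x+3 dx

f(x) = 2x+3
a = 1.75, b = 3.5, n = 6
h = (b - a)/n = 0.291667

Trapezoidal rule: (h/2)[f(x₀) + 2f(x₁) + 2f(x₂) + ... + f(xₙ)]

x_0 = 1.7500, f(x_0) = 6.500000, coefficient = 1
x_1 = 2.0417, f(x_1) = 7.083333, coefficient = 2
x_2 = 2.3333, f(x_2) = 7.666667, coefficient = 2
x_3 = 2.6250, f(x_3) = 8.250000, coefficient = 2
x_4 = 2.9167, f(x_4) = 8.833333, coefficient = 2
x_5 = 3.2083, f(x_5) = 9.416667, coefficient = 2
x_6 = 3.5000, f(x_6) = 10.000000, coefficient = 1

I ≈ (0.291667/2) × 99.000000 = 14.437500
Exact value: 14.437500
Error: 0.000000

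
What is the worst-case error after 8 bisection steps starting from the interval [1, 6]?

Bisection error bound: |error| ≤ (b-a)/2^n
|error| ≤ (6 - 1)/2^8 = 5/2^8
|error| ≤ 0.0195312500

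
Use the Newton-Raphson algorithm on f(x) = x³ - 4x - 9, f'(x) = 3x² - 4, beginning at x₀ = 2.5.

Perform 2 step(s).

f(x) = x³ - 4x - 9
f'(x) = 3x² - 4
x₀ = 2.5

Newton-Raphson formula: x_{n+1} = x_n - f(x_n)/f'(x_n)

Iteration 1:
  f(2.500000) = -3.375000
  f'(2.500000) = 14.750000
  x_1 = 2.500000 - (-3.375000)/14.750000 = 2.728814
Iteration 2:
  f(2.728814) = 0.404647
  f'(2.728814) = 18.339270
  x_2 = 2.728814 - 0.404647/18.339270 = 2.706749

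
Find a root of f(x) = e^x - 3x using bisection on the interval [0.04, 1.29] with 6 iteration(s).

f(x) = e^x - 3x
Initial interval: [0.04, 1.29]

Iteration 1:
  c_1 = (0.040000 + 1.290000)/2 = 0.665000
  f(c_1) = f(0.665000) = -0.050509
  f(a) × f(c) < 0, new interval: [0.040000, 0.665000]
Iteration 2:
  c_2 = (0.040000 + 0.665000)/2 = 0.352500
  f(c_2) = f(0.352500) = 0.365120
  f(a) × f(c) ≥ 0, new interval: [0.352500, 0.665000]
Iteration 3:
  c_3 = (0.352500 + 0.665000)/2 = 0.508750
  f(c_3) = f(0.508750) = 0.136961
  f(a) × f(c) ≥ 0, new interval: [0.508750, 0.665000]
Iteration 4:
  c_4 = (0.508750 + 0.665000)/2 = 0.586875
  f(c_4) = f(0.586875) = 0.037735
  f(a) × f(c) ≥ 0, new interval: [0.586875, 0.665000]
Iteration 5:
  c_5 = (0.586875 + 0.665000)/2 = 0.625938
  f(c_5) = f(0.625938) = -0.007814
  f(a) × f(c) < 0, new interval: [0.586875, 0.625938]
Iteration 6:
  c_6 = (0.586875 + 0.625938)/2 = 0.606406
  f(c_6) = f(0.606406) = 0.014610
  f(a) × f(c) ≥ 0, new interval: [0.606406, 0.625938]

After 6 iteration(s), the approximation is c_6 = 0.606406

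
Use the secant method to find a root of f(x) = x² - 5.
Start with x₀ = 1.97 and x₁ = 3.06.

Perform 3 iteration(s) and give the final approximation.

f(x) = x² - 5
x₀ = 1.97, x₁ = 3.06

Secant formula: x_{n+1} = x_n - f(x_n)(x_n - x_{n-1})/(f(x_n) - f(x_{n-1}))

Iteration 1:
  f(1.970000) = -1.119100
  f(3.060000) = 4.363600
  x_2 = 3.060000 - 4.363600×(3.060000 - 1.970000)/(4.363600 - (-1.119100))
       = 2.192485
Iteration 2:
  f(3.060000) = 4.363600
  f(2.192485) = -0.193009
  x_3 = 2.192485 - (-0.193009)×(2.192485 - 3.060000)/(-0.193009 - 4.363600)
       = 2.229231
Iteration 3:
  f(2.192485) = -0.193009
  f(2.229231) = -0.030528
  x_4 = 2.229231 - (-0.030528)×(2.229231 - 2.192485)/(-0.030528 - (-0.193009))
       = 2.236135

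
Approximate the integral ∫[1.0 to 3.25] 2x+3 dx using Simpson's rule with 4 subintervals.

f(x) = 2x+3
a = 1.0, b = 3.25, n = 4
h = (b - a)/n = 0.562500

Simpson's rule: (h/3)[f(x₀) + 4f(x₁) + 2f(x₂) + ... + f(xₙ)]

x_0 = 1.0000, f(x_0) = 5.000000, coefficient = 1
x_1 = 1.5625, f(x_1) = 6.125000, coefficient = 4
x_2 = 2.1250, f(x_2) = 7.250000, coefficient = 2
x_3 = 2.6875, f(x_3) = 8.375000, coefficient = 4
x_4 = 3.2500, f(x_4) = 9.500000, coefficient = 1

I ≈ (0.562500/3) × 87.000000 = 16.312500
Exact value: 16.312500
Error: 0.000000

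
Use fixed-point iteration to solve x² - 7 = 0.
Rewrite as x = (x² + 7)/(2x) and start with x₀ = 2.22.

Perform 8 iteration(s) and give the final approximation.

Equation: x² - 7 = 0
Fixed-point form: x = (x² + 7)/(2x)
x₀ = 2.22

x_1 = g(2.220000) = 2.686577
x_2 = g(2.686577) = 2.646062
x_3 = g(2.646062) = 2.645751
x_4 = g(2.645751) = 2.645751
x_5 = g(2.645751) = 2.645751
x_6 = g(2.645751) = 2.645751
x_7 = g(2.645751) = 2.645751
x_8 = g(2.645751) = 2.645751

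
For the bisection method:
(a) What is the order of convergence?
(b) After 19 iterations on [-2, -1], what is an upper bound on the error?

(a) Bisection has linear (order 1) convergence; the error is halved each step.

(b) Error bound = (b-a)/2^n = (-1 - (-2))/2^{19}
    = 1/2^{19}

(a) 1 (linear); (b) error ≤ 1.91e-06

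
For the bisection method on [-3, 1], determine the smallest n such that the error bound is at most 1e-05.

We need (b-a)/2^n ≤ 1e-05
(1 - (-3))/2^n ≤ 1e-05
4/2^n ≤ 1e-05
2^n ≥ 400000
n ≥ log₂(400000) = 18.61
n ≥ 19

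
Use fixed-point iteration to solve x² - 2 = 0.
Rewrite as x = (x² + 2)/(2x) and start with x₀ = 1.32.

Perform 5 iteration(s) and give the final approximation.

Equation: x² - 2 = 0
Fixed-point form: x = (x² + 2)/(2x)
x₀ = 1.32

x_1 = g(1.320000) = 1.417576
x_2 = g(1.417576) = 1.414218
x_3 = g(1.414218) = 1.414214
x_4 = g(1.414214) = 1.414214
x_5 = g(1.414214) = 1.414214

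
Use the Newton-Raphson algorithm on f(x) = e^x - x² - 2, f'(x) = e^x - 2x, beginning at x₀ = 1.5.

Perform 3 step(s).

f(x) = e^x - x² - 2
f'(x) = e^x - 2x
x₀ = 1.5

Newton-Raphson formula: x_{n+1} = x_n - f(x_n)/f'(x_n)

Iteration 1:
  f(1.500000) = 0.231689
  f'(1.500000) = 1.481689
  x_1 = 1.500000 - 0.231689/1.481689 = 1.343632
Iteration 2:
  f(1.343632) = 0.027592
  f'(1.343632) = 1.145675
  x_2 = 1.343632 - 0.027592/1.145675 = 1.319548
Iteration 3:
  f(1.319548) = 0.000523
  f'(1.319548) = 1.102634
  x_3 = 1.319548 - 0.000523/1.102634 = 1.319074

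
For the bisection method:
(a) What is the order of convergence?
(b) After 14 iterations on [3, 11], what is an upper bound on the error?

(a) Bisection has linear (order 1) convergence; the error is halved each step.

(b) Error bound = (b-a)/2^n = (11 - 3)/2^{14}
    = 8/2^{14}

(a) 1 (linear); (b) error ≤ 4.88e-04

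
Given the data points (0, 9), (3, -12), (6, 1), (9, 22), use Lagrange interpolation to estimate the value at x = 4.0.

Lagrange interpolation formula:
P(x) = Σ yᵢ × Lᵢ(x)
where Lᵢ(x) = Π_{j≠i} (x - xⱼ)/(xᵢ - xⱼ)

L_0(4.0) = (4.0 - 3)/(0 - 3) × (4.0 - 6)/(0 - 6) × (4.0 - 9)/(0 - 9) = -0.061728
L_1(4.0) = (4.0 - 0)/(3 - 0) × (4.0 - 6)/(3 - 6) × (4.0 - 9)/(3 - 9) = 0.740741
L_2(4.0) = (4.0 - 0)/(6 - 0) × (4.0 - 3)/(6 - 3) × (4.0 - 9)/(6 - 9) = 0.370370
L_3(4.0) = (4.0 - 0)/(9 - 0) × (4.0 - 3)/(9 - 3) × (4.0 - 6)/(9 - 6) = -0.049383

P(4.0) = 9×L_0(4.0) + (-12)×L_1(4.0) + 1×L_2(4.0) + 22×L_3(4.0)
P(4.0) = -10.160494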